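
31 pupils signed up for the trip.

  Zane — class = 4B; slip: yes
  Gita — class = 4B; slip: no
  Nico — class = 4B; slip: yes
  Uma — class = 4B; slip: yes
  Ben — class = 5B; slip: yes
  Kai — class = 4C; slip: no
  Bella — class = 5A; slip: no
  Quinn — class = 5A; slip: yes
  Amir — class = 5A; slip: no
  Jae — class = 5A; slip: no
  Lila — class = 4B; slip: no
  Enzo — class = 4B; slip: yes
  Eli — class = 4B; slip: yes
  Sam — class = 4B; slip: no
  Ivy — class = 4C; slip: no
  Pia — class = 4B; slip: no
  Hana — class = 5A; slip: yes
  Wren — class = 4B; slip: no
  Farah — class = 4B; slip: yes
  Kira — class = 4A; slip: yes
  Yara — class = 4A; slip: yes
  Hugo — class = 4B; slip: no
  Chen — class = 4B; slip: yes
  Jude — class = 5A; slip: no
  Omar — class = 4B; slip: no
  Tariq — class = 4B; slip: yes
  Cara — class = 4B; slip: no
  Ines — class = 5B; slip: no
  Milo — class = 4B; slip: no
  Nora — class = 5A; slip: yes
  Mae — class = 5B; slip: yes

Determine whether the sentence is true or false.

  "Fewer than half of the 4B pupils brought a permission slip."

Truth condition: |A ∩ B| < |A ∖ B|.
|A| = 17, |A ∩ B| = 8, |A ∖ B| = 9.
8 < 9, so the statement is true.

True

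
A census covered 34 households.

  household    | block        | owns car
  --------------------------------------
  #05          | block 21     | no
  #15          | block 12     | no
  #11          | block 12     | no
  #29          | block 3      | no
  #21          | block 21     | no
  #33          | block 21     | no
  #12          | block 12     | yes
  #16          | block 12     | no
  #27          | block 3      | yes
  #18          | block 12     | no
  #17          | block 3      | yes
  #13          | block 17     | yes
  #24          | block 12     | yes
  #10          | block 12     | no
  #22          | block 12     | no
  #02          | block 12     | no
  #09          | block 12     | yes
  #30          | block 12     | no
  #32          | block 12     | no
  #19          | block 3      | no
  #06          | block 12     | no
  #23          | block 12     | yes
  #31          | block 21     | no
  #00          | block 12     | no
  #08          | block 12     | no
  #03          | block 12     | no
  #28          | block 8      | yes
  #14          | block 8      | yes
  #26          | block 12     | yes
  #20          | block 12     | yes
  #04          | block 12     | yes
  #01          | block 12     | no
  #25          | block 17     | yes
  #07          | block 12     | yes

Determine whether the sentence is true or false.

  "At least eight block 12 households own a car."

The determiner here denotes the relation: |A ∩ B| ≥ 8.
|A| = 22, |A ∩ B| = 8, |A ∖ B| = 14.
|A ∩ B| = 8, so the statement is true.

True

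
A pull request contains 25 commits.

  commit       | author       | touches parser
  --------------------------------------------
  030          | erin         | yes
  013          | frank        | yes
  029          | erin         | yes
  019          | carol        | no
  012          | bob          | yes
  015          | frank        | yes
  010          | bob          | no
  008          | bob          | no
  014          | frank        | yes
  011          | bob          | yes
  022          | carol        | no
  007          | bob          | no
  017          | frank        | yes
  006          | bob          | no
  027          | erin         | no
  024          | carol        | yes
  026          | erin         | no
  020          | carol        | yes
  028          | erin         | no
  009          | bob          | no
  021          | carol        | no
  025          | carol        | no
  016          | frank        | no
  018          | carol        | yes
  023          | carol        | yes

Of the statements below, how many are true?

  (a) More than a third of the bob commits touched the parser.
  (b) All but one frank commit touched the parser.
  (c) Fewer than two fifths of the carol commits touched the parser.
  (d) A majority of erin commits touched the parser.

1

(a) bob: |A| = 7, |A ∩ B| = 2; needs |A ∩ B| / |A| > 1/3 — false.
(b) frank: |A| = 5, |A ∩ B| = 4; needs |A ∖ B| = 1 — true.
(c) carol: |A| = 8, |A ∩ B| = 4; needs |A ∩ B| / |A| < 2/5 — false.
(d) erin: |A| = 5, |A ∩ B| = 2; needs |A ∩ B| > |A ∖ B| — false.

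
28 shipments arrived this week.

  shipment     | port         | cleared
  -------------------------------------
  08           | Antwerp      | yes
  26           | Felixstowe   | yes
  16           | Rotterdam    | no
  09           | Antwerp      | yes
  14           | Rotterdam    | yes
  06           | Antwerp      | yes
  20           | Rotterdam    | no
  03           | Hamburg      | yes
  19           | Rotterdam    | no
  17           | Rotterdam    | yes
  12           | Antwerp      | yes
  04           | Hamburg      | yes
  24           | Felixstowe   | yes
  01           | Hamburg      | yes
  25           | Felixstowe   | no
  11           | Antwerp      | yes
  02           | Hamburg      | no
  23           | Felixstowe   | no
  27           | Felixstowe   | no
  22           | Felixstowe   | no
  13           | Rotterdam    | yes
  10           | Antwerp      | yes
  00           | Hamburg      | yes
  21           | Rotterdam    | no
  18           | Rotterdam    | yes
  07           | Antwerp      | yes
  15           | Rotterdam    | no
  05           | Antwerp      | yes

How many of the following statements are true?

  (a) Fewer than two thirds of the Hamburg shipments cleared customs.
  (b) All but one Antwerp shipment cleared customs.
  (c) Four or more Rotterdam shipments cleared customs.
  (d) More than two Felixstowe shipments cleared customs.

1

(a) Hamburg: |A| = 5, |A ∩ B| = 4; needs |A ∩ B| / |A| < 2/3 — false.
(b) Antwerp: |A| = 8, |A ∩ B| = 8; needs |A ∖ B| = 1 — false.
(c) Rotterdam: |A| = 9, |A ∩ B| = 4; needs |A ∩ B| ≥ 4 — true.
(d) Felixstowe: |A| = 6, |A ∩ B| = 2; needs |A ∩ B| > 2 — false.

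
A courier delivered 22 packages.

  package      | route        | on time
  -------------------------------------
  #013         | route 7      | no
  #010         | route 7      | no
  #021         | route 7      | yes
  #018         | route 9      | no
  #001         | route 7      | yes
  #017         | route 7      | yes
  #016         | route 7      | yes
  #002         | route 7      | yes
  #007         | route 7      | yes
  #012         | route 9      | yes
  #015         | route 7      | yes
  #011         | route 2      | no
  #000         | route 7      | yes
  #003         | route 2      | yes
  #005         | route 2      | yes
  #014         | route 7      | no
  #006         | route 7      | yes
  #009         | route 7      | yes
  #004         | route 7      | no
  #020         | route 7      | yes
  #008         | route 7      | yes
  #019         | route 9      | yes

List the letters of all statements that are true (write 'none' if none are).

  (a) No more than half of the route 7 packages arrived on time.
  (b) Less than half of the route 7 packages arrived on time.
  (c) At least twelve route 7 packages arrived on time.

|A| = 16, |A ∩ B| = 12, |A ∖ B| = 4.
(a) |A ∩ B| ≤ |A ∖ B|: fails.
(b) |A ∩ B| < |A ∖ B|: fails.
(c) |A ∩ B| ≥ 12: holds.

(c)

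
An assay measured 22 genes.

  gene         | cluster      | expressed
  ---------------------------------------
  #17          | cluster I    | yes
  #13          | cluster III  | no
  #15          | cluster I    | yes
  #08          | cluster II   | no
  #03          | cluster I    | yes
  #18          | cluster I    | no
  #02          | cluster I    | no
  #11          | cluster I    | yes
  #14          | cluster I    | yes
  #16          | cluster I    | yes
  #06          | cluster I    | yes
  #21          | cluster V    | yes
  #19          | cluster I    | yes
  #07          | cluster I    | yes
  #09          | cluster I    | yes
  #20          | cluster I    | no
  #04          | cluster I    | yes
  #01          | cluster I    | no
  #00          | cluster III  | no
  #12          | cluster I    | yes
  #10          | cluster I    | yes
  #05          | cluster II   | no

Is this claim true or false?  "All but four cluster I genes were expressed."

True

'All but four cluster I genes were expressed' holds iff |A ∖ B| = 4.
|A| = 17, |A ∩ B| = 13, |A ∖ B| = 4.
|A ∖ B| = 4, so the statement is true.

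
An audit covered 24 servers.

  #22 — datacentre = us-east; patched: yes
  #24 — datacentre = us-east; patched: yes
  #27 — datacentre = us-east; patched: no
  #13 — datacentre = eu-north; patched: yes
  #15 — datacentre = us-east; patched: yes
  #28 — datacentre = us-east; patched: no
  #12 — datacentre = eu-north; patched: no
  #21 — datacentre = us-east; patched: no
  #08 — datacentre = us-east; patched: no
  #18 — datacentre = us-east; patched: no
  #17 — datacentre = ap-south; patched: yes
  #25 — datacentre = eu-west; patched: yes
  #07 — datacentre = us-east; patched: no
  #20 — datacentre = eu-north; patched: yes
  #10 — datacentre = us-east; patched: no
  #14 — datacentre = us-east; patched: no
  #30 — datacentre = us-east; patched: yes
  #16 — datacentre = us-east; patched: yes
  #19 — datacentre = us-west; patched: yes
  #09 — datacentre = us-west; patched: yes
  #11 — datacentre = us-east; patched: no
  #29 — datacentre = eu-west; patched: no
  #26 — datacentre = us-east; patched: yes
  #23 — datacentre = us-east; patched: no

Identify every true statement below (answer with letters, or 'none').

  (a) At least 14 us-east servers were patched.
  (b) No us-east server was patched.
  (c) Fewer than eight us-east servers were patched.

(c)

|A| = 16, |A ∩ B| = 6, |A ∖ B| = 10.
(a) |A ∩ B| ≥ 14: fails.
(b) A ∩ B = ∅ (|A ∩ B| = 0): fails.
(c) |A ∩ B| < 8: holds.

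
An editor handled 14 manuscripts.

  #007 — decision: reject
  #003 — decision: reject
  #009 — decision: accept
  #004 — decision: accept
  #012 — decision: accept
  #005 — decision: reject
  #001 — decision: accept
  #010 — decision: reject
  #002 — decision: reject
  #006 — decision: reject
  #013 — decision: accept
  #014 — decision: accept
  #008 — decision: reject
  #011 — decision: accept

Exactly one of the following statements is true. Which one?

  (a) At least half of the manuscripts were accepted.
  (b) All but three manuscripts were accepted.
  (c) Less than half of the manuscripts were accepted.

(a)

|A| = 14, |A ∩ B| = 7, |A ∖ B| = 7.
(a) requires |A ∩ B| ≥ |A ∖ B|: true.
(b) requires |A ∖ B| = 3: false.
(c) requires |A ∩ B| < |A ∖ B|: false.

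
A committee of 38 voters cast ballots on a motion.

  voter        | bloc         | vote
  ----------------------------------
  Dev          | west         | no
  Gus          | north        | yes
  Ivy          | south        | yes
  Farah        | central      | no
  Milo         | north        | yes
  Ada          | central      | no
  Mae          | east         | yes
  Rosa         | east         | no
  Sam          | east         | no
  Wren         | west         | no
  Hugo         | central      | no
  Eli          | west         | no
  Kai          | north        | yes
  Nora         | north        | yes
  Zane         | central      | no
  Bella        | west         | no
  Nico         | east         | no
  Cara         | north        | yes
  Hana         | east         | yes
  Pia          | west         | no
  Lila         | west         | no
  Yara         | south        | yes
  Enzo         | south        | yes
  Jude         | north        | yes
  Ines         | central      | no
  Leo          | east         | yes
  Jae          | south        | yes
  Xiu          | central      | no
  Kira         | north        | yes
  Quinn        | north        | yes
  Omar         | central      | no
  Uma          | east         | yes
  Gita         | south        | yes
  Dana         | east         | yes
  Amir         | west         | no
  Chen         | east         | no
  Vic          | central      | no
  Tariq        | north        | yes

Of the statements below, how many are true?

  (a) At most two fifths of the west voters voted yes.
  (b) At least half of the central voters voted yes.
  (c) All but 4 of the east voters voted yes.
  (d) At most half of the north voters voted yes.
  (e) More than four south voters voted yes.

3

(a) west: |A| = 7, |A ∩ B| = 0; needs |A ∩ B| / |A| ≤ 2/5 — true.
(b) central: |A| = 8, |A ∩ B| = 0; needs |A ∩ B| ≥ |A ∖ B| — false.
(c) east: |A| = 9, |A ∩ B| = 5; needs |A ∖ B| = 4 — true.
(d) north: |A| = 9, |A ∩ B| = 9; needs |A ∩ B| ≤ |A ∖ B| — false.
(e) south: |A| = 5, |A ∩ B| = 5; needs |A ∩ B| > 4 — true.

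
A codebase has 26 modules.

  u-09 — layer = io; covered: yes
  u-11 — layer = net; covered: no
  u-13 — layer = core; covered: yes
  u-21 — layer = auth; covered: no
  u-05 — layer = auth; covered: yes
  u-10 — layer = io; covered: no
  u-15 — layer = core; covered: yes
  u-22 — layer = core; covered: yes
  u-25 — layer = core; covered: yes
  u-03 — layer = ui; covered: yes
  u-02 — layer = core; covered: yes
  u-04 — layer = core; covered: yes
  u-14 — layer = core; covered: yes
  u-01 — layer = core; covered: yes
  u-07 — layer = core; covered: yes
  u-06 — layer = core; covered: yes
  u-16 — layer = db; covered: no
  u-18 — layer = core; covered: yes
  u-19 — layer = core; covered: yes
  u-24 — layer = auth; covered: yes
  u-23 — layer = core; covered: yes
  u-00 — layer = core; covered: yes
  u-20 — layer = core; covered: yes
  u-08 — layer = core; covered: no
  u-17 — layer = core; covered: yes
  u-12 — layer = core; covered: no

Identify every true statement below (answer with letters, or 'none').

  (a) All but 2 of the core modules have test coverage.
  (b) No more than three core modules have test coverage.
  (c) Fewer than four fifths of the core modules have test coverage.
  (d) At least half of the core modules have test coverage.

|A| = 18, |A ∩ B| = 16, |A ∖ B| = 2.
(a) |A ∖ B| = 2: holds.
(b) |A ∩ B| ≤ 3: fails.
(c) |A ∩ B| / |A| < 4/5: fails.
(d) |A ∩ B| ≥ |A ∖ B|: holds.

(a), (d)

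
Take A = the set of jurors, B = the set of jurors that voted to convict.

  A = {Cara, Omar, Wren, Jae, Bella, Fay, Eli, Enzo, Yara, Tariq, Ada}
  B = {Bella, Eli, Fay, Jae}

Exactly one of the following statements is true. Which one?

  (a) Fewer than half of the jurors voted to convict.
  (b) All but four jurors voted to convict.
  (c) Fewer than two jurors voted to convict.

(a)

|A| = 11, |A ∩ B| = 4, |A ∖ B| = 7.
(a) requires |A ∩ B| < |A ∖ B|: true.
(b) requires |A ∖ B| = 4: false.
(c) requires |A ∩ B| < 2: false.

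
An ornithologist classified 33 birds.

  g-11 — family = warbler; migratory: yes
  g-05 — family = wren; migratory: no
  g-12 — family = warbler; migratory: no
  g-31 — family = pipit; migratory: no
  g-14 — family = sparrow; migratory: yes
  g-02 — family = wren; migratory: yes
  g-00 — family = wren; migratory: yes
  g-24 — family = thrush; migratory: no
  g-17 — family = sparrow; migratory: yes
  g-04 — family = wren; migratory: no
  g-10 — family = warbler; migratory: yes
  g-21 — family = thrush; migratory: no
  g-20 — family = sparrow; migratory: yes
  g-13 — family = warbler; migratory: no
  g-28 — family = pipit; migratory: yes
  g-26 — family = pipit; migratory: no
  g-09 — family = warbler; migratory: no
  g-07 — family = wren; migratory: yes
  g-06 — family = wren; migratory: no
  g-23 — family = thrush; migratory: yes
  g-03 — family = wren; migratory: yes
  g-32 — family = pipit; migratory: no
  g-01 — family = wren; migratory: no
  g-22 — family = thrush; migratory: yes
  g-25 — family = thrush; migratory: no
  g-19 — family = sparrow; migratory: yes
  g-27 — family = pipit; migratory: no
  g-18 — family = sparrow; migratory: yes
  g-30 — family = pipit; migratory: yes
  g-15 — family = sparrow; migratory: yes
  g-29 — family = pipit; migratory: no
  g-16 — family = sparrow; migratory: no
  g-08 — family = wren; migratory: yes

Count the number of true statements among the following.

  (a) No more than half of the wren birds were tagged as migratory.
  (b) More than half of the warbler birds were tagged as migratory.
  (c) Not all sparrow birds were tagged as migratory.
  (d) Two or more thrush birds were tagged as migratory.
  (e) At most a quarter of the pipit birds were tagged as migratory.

(a) wren: |A| = 9, |A ∩ B| = 5; needs |A ∩ B| ≤ |A ∖ B| — false.
(b) warbler: |A| = 5, |A ∩ B| = 2; needs |A ∩ B| > |A ∖ B| — false.
(c) sparrow: |A| = 7, |A ∩ B| = 6; needs A ⊄ B (|A ∖ B| ≥ 1) — true.
(d) thrush: |A| = 5, |A ∩ B| = 2; needs |A ∩ B| ≥ 2 — true.
(e) pipit: |A| = 7, |A ∩ B| = 2; needs |A ∩ B| / |A| ≤ 1/4 — false.

2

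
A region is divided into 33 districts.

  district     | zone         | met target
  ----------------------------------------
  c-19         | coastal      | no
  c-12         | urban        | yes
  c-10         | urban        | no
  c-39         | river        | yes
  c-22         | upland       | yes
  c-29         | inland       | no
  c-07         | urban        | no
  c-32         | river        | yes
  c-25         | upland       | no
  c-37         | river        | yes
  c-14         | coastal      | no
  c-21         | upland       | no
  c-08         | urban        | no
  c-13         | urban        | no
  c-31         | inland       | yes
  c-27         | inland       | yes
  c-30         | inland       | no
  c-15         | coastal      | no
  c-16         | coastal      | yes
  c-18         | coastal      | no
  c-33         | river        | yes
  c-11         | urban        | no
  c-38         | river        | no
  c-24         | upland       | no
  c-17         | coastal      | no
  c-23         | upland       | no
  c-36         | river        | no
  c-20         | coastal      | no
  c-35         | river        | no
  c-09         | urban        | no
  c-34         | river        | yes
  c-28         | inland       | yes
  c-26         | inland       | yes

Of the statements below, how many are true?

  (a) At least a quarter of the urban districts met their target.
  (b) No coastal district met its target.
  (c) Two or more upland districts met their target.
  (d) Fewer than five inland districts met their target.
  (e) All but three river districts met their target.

2

(a) urban: |A| = 7, |A ∩ B| = 1; needs |A ∩ B| / |A| ≥ 1/4 — false.
(b) coastal: |A| = 7, |A ∩ B| = 1; needs A ∩ B = ∅ (|A ∩ B| = 0) — false.
(c) upland: |A| = 5, |A ∩ B| = 1; needs |A ∩ B| ≥ 2 — false.
(d) inland: |A| = 6, |A ∩ B| = 4; needs |A ∩ B| < 5 — true.
(e) river: |A| = 8, |A ∩ B| = 5; needs |A ∖ B| = 3 — true.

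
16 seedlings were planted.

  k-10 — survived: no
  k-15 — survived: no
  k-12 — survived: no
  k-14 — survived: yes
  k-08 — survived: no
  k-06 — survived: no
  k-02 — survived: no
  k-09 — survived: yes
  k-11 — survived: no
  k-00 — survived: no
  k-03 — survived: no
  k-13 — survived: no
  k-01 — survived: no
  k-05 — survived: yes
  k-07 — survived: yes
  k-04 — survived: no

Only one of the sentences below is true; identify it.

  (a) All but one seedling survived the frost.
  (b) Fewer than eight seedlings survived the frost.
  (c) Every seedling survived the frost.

|A| = 16, |A ∩ B| = 4, |A ∖ B| = 12.
(a) requires |A ∖ B| = 1: false.
(b) requires |A ∩ B| < 8: true.
(c) requires A ⊆ B, i.e. every element of A is in B (|A ∖ B| = 0): false.

(b)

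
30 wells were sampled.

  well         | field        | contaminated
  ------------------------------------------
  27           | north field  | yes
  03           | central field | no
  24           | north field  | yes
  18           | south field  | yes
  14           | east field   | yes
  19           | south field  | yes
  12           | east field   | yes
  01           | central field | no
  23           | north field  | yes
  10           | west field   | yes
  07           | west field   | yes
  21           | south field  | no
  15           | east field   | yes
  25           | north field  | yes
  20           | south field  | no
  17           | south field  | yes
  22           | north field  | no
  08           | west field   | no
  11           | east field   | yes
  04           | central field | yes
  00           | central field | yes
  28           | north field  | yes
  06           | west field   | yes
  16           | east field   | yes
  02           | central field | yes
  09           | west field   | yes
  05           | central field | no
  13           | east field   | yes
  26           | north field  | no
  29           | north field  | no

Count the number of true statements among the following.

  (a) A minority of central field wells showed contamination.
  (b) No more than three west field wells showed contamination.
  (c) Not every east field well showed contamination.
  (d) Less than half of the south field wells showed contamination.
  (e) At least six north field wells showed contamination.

0

(a) central field: |A| = 6, |A ∩ B| = 3; needs |A ∩ B| < |A ∖ B| — false.
(b) west field: |A| = 5, |A ∩ B| = 4; needs |A ∩ B| ≤ 3 — false.
(c) east field: |A| = 6, |A ∩ B| = 6; needs A ⊄ B (|A ∖ B| ≥ 1) — false.
(d) south field: |A| = 5, |A ∩ B| = 3; needs |A ∩ B| < |A ∖ B| — false.
(e) north field: |A| = 8, |A ∩ B| = 5; needs |A ∩ B| ≥ 6 — false.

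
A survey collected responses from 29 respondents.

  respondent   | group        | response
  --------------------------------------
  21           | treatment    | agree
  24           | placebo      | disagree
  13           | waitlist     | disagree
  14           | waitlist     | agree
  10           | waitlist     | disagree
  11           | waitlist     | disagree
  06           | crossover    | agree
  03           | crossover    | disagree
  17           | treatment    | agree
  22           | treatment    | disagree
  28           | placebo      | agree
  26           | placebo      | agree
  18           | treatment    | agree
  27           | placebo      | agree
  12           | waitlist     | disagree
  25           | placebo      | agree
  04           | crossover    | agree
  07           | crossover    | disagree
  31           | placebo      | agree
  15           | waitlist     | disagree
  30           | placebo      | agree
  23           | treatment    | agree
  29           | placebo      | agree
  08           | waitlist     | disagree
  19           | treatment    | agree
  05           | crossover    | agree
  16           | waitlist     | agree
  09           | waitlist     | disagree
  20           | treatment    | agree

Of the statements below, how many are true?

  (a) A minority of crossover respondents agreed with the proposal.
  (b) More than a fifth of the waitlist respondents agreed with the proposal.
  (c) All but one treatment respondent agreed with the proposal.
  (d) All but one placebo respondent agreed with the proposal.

3

(a) crossover: |A| = 5, |A ∩ B| = 3; needs |A ∩ B| < |A ∖ B| — false.
(b) waitlist: |A| = 9, |A ∩ B| = 2; needs |A ∩ B| / |A| > 1/5 — true.
(c) treatment: |A| = 7, |A ∩ B| = 6; needs |A ∖ B| = 1 — true.
(d) placebo: |A| = 8, |A ∩ B| = 7; needs |A ∖ B| = 1 — true.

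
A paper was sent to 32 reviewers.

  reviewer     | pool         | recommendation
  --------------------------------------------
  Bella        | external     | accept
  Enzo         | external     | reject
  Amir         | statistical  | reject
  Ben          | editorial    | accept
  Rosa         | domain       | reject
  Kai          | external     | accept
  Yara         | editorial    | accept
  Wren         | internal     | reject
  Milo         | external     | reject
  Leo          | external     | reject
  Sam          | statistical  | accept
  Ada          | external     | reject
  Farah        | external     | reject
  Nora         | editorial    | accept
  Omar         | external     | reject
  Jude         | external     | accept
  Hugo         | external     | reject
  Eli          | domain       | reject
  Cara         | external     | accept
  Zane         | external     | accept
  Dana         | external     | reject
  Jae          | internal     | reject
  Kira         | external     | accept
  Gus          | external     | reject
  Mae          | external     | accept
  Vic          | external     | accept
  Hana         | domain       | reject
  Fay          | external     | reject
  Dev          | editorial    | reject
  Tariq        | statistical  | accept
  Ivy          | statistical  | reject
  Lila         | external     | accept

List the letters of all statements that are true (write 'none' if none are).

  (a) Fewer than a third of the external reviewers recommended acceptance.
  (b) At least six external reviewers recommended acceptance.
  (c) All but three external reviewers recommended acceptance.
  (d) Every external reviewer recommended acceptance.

|A| = 19, |A ∩ B| = 9, |A ∖ B| = 10.
(a) |A ∩ B| / |A| < 1/3: fails.
(b) |A ∩ B| ≥ 6: holds.
(c) |A ∖ B| = 3: fails.
(d) A ⊆ B, i.e. every element of A is in B (|A ∖ B| = 0): fails.

(b)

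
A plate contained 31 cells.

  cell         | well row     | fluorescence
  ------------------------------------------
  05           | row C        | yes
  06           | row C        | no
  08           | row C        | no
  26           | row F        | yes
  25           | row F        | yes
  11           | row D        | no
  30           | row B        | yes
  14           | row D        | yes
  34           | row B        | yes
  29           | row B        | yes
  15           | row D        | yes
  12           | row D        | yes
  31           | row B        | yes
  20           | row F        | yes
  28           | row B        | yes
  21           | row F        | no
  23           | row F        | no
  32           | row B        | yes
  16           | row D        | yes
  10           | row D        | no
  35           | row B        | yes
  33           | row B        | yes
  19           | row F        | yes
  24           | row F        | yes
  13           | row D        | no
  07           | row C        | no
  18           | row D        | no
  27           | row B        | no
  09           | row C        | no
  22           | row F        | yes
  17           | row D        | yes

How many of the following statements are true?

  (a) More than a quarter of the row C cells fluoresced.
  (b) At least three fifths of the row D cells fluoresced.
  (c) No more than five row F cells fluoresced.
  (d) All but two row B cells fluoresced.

(a) row C: |A| = 5, |A ∩ B| = 1; needs |A ∩ B| / |A| > 1/4 — false.
(b) row D: |A| = 9, |A ∩ B| = 5; needs |A ∩ B| / |A| ≥ 3/5 — false.
(c) row F: |A| = 8, |A ∩ B| = 6; needs |A ∩ B| ≤ 5 — false.
(d) row B: |A| = 9, |A ∩ B| = 8; needs |A ∖ B| = 2 — false.

0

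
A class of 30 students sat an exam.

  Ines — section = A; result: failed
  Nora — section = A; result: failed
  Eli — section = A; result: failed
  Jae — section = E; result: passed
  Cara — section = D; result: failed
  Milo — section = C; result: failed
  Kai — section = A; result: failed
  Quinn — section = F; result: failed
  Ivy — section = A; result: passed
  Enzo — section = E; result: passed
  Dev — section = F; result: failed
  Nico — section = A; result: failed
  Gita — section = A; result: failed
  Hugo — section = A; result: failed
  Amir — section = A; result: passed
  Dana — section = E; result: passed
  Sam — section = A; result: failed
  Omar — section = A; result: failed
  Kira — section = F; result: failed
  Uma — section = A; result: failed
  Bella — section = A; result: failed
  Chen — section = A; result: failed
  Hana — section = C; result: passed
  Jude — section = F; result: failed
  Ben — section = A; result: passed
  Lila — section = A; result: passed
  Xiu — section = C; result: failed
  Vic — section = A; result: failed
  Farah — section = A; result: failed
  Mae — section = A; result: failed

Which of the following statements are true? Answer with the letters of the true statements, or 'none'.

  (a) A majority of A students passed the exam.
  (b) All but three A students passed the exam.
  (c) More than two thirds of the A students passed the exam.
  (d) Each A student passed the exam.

|A| = 19, |A ∩ B| = 4, |A ∖ B| = 15.
(a) |A ∩ B| > |A ∖ B|: fails.
(b) |A ∖ B| = 3: fails.
(c) |A ∩ B| / |A| > 2/3: fails.
(d) A ⊆ B, i.e. every element of A is in B (|A ∖ B| = 0): fails.

none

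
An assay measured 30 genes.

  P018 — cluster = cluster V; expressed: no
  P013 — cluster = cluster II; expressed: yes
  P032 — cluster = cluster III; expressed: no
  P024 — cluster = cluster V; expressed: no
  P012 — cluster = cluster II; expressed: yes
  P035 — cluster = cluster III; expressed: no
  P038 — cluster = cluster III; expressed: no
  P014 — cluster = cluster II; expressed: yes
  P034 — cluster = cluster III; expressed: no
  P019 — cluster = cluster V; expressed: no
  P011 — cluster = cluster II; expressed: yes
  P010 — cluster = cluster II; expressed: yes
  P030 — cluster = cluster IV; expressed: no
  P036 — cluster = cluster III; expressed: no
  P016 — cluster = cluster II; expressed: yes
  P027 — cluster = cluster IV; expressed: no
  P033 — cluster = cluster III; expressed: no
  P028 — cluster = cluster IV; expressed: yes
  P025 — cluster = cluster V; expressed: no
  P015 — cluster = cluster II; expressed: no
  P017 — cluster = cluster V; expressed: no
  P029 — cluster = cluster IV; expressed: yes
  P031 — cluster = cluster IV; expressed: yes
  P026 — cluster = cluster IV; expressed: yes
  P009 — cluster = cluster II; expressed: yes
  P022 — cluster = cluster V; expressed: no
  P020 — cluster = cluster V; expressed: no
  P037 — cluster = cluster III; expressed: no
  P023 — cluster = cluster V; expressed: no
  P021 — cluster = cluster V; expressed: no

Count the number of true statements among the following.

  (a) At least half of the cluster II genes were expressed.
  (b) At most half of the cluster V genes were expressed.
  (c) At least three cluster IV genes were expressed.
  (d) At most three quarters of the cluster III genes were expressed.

(a) cluster II: |A| = 8, |A ∩ B| = 7; needs |A ∩ B| ≥ |A ∖ B| — true.
(b) cluster V: |A| = 9, |A ∩ B| = 0; needs |A ∩ B| ≤ |A ∖ B| — true.
(c) cluster IV: |A| = 6, |A ∩ B| = 4; needs |A ∩ B| ≥ 3 — true.
(d) cluster III: |A| = 7, |A ∩ B| = 0; needs |A ∩ B| / |A| ≤ 3/4 — true.

4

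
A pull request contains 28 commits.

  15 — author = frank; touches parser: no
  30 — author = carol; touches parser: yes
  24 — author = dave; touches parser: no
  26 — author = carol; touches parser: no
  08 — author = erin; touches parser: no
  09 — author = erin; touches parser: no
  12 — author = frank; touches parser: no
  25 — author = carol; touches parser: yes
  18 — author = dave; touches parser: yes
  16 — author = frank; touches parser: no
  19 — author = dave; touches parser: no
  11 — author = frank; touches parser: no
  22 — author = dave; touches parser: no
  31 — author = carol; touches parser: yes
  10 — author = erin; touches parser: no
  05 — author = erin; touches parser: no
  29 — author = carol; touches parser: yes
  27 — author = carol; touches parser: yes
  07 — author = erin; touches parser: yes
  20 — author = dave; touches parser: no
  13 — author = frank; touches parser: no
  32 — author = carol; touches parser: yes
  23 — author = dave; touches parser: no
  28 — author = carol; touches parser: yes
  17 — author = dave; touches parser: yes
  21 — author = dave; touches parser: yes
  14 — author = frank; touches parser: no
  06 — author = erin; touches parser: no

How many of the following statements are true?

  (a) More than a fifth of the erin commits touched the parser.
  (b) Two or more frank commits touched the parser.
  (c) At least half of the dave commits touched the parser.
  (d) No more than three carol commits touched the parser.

0

(a) erin: |A| = 6, |A ∩ B| = 1; needs |A ∩ B| / |A| > 1/5 — false.
(b) frank: |A| = 6, |A ∩ B| = 0; needs |A ∩ B| ≥ 2 — false.
(c) dave: |A| = 8, |A ∩ B| = 3; needs |A ∩ B| ≥ |A ∖ B| — false.
(d) carol: |A| = 8, |A ∩ B| = 7; needs |A ∩ B| ≤ 3 — false.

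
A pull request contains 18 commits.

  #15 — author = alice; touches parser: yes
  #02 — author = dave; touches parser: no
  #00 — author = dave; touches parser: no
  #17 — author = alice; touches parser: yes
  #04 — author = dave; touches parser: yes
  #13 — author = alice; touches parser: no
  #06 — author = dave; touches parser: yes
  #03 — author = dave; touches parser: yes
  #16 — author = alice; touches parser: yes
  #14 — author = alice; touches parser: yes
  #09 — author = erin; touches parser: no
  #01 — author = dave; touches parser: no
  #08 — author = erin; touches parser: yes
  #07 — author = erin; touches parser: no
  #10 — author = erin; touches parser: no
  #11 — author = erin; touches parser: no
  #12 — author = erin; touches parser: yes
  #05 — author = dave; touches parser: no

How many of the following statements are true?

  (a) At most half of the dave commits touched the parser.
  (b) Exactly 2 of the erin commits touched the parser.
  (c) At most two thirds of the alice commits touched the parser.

(a) dave: |A| = 7, |A ∩ B| = 3; needs |A ∩ B| ≤ |A ∖ B| — true.
(b) erin: |A| = 6, |A ∩ B| = 2; needs |A ∩ B| = 2 — true.
(c) alice: |A| = 5, |A ∩ B| = 4; needs |A ∩ B| / |A| ≤ 2/3 — false.

2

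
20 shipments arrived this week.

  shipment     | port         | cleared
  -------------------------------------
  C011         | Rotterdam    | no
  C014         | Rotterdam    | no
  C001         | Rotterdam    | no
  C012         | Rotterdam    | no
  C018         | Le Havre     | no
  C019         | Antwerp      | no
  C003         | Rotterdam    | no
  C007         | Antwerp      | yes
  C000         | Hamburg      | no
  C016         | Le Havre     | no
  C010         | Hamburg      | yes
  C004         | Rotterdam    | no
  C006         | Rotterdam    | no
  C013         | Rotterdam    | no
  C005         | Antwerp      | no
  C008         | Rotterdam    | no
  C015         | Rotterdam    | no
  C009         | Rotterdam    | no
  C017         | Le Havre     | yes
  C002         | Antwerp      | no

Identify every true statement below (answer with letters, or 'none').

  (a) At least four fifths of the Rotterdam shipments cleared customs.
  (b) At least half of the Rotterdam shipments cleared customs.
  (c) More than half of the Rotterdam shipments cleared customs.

|A| = 11, |A ∩ B| = 0, |A ∖ B| = 11.
(a) |A ∩ B| / |A| ≥ 4/5: fails.
(b) |A ∩ B| ≥ |A ∖ B|: fails.
(c) |A ∩ B| > |A ∖ B|: fails.

none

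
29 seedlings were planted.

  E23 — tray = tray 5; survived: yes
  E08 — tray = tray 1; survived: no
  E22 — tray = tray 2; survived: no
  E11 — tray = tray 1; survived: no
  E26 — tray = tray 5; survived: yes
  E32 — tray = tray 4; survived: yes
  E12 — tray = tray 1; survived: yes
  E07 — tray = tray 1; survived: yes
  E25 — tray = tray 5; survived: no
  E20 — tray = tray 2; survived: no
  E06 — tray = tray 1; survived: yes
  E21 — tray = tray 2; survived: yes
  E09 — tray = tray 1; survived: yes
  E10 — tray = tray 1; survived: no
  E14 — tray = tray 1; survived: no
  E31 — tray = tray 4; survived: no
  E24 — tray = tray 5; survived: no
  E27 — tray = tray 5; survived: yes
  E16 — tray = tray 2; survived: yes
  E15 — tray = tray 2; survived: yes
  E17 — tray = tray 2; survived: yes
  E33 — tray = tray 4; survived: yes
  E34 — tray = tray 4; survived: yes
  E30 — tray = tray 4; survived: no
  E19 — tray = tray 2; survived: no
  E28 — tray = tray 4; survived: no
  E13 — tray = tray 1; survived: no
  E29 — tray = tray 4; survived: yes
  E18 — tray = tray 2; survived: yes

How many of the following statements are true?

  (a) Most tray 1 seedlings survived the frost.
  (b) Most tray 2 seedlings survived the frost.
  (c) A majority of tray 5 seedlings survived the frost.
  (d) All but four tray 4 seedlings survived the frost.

2

(a) tray 1: |A| = 9, |A ∩ B| = 4; needs |A ∩ B| > |A ∖ B| — false.
(b) tray 2: |A| = 8, |A ∩ B| = 5; needs |A ∩ B| > |A ∖ B| — true.
(c) tray 5: |A| = 5, |A ∩ B| = 3; needs |A ∩ B| > |A ∖ B| — true.
(d) tray 4: |A| = 7, |A ∩ B| = 4; needs |A ∖ B| = 4 — false.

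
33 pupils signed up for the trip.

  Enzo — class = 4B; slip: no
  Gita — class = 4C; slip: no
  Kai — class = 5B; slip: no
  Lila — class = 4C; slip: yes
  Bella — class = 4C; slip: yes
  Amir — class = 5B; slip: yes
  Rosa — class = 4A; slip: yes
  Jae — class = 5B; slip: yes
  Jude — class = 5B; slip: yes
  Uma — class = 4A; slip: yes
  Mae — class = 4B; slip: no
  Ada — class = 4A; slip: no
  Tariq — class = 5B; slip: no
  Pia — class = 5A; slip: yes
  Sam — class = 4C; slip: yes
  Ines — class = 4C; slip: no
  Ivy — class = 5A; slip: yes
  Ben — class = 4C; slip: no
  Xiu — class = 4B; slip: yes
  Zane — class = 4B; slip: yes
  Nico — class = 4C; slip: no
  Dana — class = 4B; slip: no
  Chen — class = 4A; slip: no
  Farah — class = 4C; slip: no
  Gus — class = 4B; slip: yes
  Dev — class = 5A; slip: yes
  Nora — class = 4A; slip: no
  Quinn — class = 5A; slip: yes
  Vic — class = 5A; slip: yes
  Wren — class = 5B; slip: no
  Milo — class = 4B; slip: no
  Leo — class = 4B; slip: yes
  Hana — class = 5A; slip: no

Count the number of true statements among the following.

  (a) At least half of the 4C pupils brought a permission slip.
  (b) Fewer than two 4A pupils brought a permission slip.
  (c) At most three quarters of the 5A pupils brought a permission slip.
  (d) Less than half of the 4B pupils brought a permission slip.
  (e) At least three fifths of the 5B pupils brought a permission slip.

0

(a) 4C: |A| = 8, |A ∩ B| = 3; needs |A ∩ B| ≥ |A ∖ B| — false.
(b) 4A: |A| = 5, |A ∩ B| = 2; needs |A ∩ B| < 2 — false.
(c) 5A: |A| = 6, |A ∩ B| = 5; needs |A ∩ B| / |A| ≤ 3/4 — false.
(d) 4B: |A| = 8, |A ∩ B| = 4; needs |A ∩ B| < |A ∖ B| — false.
(e) 5B: |A| = 6, |A ∩ B| = 3; needs |A ∩ B| / |A| ≥ 3/5 — false.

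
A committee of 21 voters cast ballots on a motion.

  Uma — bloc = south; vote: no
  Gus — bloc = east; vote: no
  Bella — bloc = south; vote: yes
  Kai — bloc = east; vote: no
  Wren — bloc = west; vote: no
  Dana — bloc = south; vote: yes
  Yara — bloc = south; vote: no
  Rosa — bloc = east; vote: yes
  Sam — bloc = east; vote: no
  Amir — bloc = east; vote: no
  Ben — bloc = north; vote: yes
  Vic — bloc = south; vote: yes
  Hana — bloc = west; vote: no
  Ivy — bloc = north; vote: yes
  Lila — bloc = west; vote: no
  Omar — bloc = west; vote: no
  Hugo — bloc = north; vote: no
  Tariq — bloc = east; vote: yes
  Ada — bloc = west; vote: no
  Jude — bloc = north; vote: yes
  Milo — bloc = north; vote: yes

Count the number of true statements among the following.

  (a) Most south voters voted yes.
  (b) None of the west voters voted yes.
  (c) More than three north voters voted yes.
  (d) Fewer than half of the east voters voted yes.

4

(a) south: |A| = 5, |A ∩ B| = 3; needs |A ∩ B| > |A ∖ B| — true.
(b) west: |A| = 5, |A ∩ B| = 0; needs A ∩ B = ∅ (|A ∩ B| = 0) — true.
(c) north: |A| = 5, |A ∩ B| = 4; needs |A ∩ B| > 3 — true.
(d) east: |A| = 6, |A ∩ B| = 2; needs |A ∩ B| < |A ∖ B| — true.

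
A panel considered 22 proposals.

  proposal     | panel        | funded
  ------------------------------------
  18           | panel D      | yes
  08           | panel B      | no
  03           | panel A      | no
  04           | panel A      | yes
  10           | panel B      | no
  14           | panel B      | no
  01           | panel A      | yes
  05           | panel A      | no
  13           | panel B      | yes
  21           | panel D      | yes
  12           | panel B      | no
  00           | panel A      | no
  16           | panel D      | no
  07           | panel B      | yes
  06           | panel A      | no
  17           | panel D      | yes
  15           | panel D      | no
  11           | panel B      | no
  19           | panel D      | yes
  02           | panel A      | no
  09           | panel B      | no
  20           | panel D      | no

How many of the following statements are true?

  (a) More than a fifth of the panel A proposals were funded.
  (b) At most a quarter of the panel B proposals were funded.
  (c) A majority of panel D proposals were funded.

(a) panel A: |A| = 7, |A ∩ B| = 2; needs |A ∩ B| / |A| > 1/5 — true.
(b) panel B: |A| = 8, |A ∩ B| = 2; needs |A ∩ B| / |A| ≤ 1/4 — true.
(c) panel D: |A| = 7, |A ∩ B| = 4; needs |A ∩ B| > |A ∖ B| — true.

3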